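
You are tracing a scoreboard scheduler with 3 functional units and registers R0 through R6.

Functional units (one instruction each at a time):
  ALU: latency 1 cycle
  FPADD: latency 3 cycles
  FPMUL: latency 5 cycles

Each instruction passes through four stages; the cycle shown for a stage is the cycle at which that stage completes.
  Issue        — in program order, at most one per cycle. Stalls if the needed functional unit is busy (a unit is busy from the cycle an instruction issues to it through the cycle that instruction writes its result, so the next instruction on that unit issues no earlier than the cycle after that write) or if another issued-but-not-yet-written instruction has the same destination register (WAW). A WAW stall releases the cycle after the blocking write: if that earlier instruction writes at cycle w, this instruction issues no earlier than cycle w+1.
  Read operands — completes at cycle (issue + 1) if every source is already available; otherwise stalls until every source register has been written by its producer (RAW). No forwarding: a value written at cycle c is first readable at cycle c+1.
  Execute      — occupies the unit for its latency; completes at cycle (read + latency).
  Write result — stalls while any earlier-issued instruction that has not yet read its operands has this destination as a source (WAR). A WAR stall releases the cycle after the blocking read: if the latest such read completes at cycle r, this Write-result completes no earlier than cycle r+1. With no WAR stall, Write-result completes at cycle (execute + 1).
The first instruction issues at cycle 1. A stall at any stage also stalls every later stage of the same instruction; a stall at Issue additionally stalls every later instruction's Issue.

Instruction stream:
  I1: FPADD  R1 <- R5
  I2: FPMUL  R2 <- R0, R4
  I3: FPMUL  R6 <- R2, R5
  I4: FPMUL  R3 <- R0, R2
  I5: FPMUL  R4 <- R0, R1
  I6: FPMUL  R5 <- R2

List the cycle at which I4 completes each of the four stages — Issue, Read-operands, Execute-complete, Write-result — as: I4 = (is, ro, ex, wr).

I1 -> (1, 2, 5, 6)
I2 -> (2, 3, 8, 9)
I3 -> (10, 11, 16, 17)  // struct: FPMUL busy until I2 writes@9
I4 -> (18, 19, 24, 25)  // struct: FPMUL busy until I3 writes@17
I5 -> (26, 27, 32, 33)  // struct: FPMUL busy until I4 writes@25
I6 -> (34, 35, 40, 41)  // struct: FPMUL busy until I5 writes@33

I4 = (18, 19, 24, 25)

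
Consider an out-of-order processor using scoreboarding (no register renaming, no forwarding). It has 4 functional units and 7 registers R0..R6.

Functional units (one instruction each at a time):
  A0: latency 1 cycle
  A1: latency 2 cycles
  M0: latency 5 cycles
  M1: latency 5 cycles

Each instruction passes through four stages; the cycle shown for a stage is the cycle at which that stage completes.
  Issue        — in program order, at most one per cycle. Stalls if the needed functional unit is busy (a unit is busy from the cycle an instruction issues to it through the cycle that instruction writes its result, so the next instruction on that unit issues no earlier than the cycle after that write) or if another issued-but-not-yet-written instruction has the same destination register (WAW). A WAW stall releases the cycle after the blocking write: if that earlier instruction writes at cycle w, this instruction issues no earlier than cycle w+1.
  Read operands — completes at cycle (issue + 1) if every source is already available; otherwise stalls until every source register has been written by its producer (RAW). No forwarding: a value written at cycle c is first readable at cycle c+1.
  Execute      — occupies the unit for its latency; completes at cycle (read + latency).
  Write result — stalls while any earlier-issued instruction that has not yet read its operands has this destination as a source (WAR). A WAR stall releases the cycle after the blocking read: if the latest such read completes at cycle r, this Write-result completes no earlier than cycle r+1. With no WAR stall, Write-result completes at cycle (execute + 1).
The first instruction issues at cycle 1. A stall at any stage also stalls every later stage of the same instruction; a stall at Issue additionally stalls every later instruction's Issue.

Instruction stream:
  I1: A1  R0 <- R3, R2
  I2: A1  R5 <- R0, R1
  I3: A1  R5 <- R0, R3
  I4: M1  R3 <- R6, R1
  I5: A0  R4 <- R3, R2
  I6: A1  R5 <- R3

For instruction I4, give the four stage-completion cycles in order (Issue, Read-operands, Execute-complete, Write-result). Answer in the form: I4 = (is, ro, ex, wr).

I4 = (12, 13, 18, 19)

I1 -> (1, 2, 4, 5)
I2 -> (6, 7, 9, 10)  // struct: A1 busy until I1 writes@5
I3 -> (11, 12, 14, 15)  // struct: A1 busy until I2 writes@10
I4 -> (12, 13, 18, 19)
I5 -> (13, 20, 21, 22)  // RAW R3: wait I4 write@19
I6 -> (16, 20, 22, 23)  // struct: A1 busy until I3 writes@15, RAW R3: wait I4 write@19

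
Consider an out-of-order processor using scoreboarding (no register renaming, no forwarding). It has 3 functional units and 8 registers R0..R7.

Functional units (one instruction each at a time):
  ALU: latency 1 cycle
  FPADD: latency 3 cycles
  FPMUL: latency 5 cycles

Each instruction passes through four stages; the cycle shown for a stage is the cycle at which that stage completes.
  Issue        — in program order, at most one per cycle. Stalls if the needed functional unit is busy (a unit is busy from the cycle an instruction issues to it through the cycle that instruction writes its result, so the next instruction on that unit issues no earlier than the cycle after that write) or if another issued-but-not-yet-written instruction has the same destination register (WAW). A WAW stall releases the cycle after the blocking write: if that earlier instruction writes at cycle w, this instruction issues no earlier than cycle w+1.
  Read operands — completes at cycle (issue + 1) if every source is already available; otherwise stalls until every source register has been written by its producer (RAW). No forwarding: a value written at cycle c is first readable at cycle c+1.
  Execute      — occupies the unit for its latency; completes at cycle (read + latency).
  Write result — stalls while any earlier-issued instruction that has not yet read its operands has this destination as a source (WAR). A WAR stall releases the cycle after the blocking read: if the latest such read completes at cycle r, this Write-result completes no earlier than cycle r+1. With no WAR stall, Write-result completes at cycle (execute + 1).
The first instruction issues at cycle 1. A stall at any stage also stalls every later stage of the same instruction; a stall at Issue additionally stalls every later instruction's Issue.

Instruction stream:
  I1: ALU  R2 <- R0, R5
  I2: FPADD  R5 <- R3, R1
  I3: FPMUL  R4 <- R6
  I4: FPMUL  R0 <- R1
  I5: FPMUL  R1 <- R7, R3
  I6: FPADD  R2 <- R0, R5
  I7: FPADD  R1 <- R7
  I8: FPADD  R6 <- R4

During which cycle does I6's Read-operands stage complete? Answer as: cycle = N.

cycle = 21

I1  is:1  ro:2  ex:3  wr:4
I2  is:2  ro:3  ex:6  wr:7
I3  is:3  ro:4  ex:9  wr:10
I4  is:11  ro:12  ex:17  wr:18  — struct: FPMUL busy until I3 writes@10
I5  is:19  ro:20  ex:25  wr:26  — struct: FPMUL busy until I4 writes@18
I6  is:20  ro:21  ex:24  wr:25
I7  is:27  ro:28  ex:31  wr:32  — WAW R1: wait I5 write@26
I8  is:33  ro:34  ex:37  wr:38  — struct: FPADD busy until I7 writes@32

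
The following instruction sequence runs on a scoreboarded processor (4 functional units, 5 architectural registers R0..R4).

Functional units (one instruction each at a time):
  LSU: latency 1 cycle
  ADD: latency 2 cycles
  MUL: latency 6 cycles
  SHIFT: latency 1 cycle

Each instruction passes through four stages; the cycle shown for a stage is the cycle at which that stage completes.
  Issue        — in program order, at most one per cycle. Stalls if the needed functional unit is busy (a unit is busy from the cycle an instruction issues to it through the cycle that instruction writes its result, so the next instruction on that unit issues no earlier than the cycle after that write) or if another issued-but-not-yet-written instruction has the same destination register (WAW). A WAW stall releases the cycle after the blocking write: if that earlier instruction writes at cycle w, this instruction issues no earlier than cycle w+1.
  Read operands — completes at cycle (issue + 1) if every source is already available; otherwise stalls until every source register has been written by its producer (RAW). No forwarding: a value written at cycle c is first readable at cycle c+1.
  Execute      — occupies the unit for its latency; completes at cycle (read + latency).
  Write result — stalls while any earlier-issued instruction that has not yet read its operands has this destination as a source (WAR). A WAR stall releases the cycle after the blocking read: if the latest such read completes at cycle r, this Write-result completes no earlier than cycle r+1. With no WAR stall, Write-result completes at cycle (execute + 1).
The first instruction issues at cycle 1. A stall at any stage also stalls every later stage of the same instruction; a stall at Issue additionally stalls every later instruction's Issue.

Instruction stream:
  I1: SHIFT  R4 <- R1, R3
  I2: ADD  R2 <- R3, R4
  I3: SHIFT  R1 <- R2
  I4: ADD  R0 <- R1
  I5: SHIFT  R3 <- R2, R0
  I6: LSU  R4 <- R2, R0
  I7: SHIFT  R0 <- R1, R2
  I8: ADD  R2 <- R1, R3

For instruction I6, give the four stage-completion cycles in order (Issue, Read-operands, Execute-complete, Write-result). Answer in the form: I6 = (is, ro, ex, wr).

c1: I1 dispatched to SHIFT
c2: I1 operands ready · I2 dispatched to ADD
c3: I1 complete
c4: R4←I1
c5: I2 operands ready · I3 dispatched to SHIFT
c7: I2 complete
c8: R2←I2
c9: I3 operands ready · I4 dispatched to ADD
c10: I3 complete
c11: R1←I3
c12: I4 operands ready · I5 dispatched to SHIFT
c13: I6 dispatched to LSU
c14: I4 complete
c15: R0←I4
c16: I5 operands ready · I6 operands ready
c17: I5 complete · I6 complete
c18: R3←I5 · R4←I6
c19: I7 dispatched to SHIFT
c20: I7 operands ready · I8 dispatched to ADD
c21: I7 complete · I8 operands ready
c22: R0←I7
c23: I8 complete
c24: R2←I8

I6 = (13, 16, 17, 18)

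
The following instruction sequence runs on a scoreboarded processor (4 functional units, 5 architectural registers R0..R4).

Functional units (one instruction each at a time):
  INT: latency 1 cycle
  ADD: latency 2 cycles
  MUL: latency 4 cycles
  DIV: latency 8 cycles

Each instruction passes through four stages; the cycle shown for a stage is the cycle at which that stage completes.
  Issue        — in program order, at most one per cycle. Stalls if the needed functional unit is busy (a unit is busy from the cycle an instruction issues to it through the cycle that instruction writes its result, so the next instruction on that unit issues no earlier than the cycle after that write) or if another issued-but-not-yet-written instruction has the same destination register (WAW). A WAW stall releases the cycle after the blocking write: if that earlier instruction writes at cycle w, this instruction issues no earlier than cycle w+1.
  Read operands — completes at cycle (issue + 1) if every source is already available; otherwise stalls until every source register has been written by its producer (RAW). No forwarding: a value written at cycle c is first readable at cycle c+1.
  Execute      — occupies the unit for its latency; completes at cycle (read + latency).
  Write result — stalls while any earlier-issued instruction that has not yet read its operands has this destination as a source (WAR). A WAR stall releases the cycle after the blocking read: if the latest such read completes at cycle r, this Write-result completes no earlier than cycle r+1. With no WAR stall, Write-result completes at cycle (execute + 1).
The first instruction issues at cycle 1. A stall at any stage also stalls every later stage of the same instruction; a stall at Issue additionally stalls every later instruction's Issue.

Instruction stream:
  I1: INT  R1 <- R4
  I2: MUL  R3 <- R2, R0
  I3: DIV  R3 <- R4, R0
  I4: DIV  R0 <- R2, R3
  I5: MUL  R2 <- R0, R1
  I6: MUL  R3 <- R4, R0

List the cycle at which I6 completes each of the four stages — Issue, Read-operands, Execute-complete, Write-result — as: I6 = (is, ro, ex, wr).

I6 = (37, 38, 42, 43)

I1  is:1  ro:2  ex:3  wr:4
I2  is:2  ro:3  ex:7  wr:8
I3  is:9  ro:10  ex:18  wr:19  — WAW R3: wait I2 write@8
I4  is:20  ro:21  ex:29  wr:30  — struct: DIV busy until I3 writes@19
I5  is:21  ro:31  ex:35  wr:36  — RAW R0: wait I4 write@30
I6  is:37  ro:38  ex:42  wr:43  — struct: MUL busy until I5 writes@36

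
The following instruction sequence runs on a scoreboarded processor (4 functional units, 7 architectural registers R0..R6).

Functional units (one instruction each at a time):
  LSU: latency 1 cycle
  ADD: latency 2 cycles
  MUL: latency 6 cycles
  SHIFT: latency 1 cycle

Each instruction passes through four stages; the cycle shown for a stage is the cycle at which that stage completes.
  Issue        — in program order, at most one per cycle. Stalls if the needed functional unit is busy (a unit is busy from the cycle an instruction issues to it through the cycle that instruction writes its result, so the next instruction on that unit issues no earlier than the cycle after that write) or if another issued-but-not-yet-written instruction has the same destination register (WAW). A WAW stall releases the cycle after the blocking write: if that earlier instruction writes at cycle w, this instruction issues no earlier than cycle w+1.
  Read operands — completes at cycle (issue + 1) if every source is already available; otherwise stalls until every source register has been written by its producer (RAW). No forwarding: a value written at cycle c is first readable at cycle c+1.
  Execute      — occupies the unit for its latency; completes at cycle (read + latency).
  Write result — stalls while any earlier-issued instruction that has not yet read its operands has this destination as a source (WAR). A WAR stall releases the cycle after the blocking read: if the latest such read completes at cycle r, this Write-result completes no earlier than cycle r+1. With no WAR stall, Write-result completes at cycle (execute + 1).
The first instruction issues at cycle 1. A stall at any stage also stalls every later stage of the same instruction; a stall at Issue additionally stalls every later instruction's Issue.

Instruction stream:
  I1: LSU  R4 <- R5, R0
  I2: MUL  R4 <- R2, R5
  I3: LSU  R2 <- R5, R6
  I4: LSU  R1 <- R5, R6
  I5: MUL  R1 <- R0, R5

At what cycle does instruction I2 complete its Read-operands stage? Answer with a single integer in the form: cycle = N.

cycle 1: I1 dispatched to LSU
cycle 2: I1 operands ready
cycle 3: I1 complete
cycle 4: R4←I1
cycle 5: I2 dispatched to MUL
cycle 6: I2 operands ready; I3 dispatched to LSU
cycle 7: I3 operands ready
cycle 8: I3 complete
cycle 9: R2←I3
cycle 10: I4 dispatched to LSU
cycle 11: I4 operands ready
cycle 12: I2 complete; I4 complete
cycle 13: R4←I2; R1←I4
cycle 14: I5 dispatched to MUL
cycle 15: I5 operands ready
cycle 21: I5 complete
cycle 22: R1←I5

cycle = 6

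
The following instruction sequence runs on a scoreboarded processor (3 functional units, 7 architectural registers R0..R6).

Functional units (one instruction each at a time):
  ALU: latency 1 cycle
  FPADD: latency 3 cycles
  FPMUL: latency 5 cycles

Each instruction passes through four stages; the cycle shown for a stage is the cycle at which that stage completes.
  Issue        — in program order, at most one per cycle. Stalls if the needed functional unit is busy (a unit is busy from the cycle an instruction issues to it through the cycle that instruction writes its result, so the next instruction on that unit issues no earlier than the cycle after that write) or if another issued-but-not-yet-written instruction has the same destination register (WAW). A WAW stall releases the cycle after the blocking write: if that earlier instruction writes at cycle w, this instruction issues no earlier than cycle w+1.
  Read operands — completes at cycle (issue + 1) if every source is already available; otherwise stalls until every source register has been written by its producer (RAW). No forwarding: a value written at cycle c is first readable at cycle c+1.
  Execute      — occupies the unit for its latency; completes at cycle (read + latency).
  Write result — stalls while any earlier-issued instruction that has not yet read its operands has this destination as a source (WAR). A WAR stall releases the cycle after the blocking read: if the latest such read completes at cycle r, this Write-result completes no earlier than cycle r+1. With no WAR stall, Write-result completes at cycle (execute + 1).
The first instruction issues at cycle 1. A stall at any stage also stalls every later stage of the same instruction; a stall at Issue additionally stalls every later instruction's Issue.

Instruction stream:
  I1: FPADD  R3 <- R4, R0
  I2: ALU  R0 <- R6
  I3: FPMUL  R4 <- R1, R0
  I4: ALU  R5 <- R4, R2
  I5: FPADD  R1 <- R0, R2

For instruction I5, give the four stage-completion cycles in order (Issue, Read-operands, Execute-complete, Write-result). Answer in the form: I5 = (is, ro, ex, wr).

I5 = (7, 8, 11, 12)

I1  is:1  ro:2  ex:5  wr:6
I2  is:2  ro:3  ex:4  wr:5
I3  is:3  ro:6  ex:11  wr:12  — RAW R0: wait I2 write@5
I4  is:6  ro:13  ex:14  wr:15  — struct: ALU busy until I2 writes@5, RAW R4: wait I3 write@12
I5  is:7  ro:8  ex:11  wr:12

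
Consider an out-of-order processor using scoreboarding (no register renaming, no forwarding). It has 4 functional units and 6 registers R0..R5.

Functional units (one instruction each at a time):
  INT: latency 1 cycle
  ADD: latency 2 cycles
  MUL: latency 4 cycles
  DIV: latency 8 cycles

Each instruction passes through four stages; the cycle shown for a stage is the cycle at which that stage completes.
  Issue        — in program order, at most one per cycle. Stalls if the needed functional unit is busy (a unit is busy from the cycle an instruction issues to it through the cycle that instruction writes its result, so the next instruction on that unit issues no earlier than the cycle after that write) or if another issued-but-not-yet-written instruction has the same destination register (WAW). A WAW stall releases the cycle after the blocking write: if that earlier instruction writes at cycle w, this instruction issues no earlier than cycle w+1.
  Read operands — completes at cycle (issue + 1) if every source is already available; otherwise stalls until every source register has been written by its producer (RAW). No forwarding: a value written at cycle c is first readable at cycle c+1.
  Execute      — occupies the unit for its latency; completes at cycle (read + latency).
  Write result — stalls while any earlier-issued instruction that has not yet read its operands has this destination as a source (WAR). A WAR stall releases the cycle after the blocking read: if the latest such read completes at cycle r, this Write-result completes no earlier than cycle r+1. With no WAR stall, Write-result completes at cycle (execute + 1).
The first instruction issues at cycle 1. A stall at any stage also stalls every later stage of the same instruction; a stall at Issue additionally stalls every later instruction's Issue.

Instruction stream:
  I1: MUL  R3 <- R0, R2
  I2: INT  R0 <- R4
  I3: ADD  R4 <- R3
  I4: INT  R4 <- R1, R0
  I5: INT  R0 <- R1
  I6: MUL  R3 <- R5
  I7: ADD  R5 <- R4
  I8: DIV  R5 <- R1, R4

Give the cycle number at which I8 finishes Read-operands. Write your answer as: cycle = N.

cycle = 24

I1: IS=1 RO=2 EX=6 WR=7
I2: IS=2 RO=3 EX=4 WR=5
I3: IS=3 RO=8 EX=10 WR=11  [RAW R3: wait I1 write@7]
I4: IS=12 RO=13 EX=14 WR=15  [WAW R4: wait I3 write@11]
I5: IS=16 RO=17 EX=18 WR=19  [struct: INT busy until I4 writes@15]
I6: IS=17 RO=18 EX=22 WR=23
I7: IS=18 RO=19 EX=21 WR=22
I8: IS=23 RO=24 EX=32 WR=33  [WAW R5: wait I7 write@22]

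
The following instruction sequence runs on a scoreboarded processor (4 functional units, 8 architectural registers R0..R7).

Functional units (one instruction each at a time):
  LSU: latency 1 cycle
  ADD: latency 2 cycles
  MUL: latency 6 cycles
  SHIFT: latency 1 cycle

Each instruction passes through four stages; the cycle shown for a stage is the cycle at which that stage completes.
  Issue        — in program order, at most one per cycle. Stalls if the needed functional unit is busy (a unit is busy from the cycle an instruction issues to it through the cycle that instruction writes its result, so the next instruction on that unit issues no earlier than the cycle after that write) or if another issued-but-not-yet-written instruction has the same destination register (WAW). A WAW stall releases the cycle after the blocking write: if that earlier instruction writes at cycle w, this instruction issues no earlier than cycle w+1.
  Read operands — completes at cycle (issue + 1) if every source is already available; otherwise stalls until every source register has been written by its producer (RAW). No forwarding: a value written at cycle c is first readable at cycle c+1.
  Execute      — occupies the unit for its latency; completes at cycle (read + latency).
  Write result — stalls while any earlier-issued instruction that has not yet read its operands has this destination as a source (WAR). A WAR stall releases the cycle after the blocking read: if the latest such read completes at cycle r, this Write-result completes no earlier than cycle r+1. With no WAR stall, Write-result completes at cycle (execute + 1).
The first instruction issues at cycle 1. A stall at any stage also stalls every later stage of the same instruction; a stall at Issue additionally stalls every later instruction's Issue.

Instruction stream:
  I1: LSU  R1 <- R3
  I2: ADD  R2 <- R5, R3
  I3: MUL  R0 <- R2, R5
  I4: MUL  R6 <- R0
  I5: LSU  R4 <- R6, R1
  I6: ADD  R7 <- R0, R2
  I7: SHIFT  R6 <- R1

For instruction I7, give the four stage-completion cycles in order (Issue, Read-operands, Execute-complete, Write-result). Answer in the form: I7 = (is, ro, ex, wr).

I7 = (24, 25, 26, 27)

c1: I1→LSU
c2: I1 RO, I2→ADD
c3: I1 EX, I2 RO, I3→MUL
c4: I1 WR R1
c5: I2 EX
c6: I2 WR R2
c7: I3 RO
c13: I3 EX
c14: I3 WR R0
c15: I4→MUL
c16: I4 RO, I5→LSU
c17: I6→ADD
c18: I6 RO
c20: I6 EX
c21: I6 WR R7
c22: I4 EX
c23: I4 WR R6
c24: I5 RO, I7→SHIFT
c25: I5 EX, I7 RO
c26: I5 WR R4, I7 EX
c27: I7 WR R6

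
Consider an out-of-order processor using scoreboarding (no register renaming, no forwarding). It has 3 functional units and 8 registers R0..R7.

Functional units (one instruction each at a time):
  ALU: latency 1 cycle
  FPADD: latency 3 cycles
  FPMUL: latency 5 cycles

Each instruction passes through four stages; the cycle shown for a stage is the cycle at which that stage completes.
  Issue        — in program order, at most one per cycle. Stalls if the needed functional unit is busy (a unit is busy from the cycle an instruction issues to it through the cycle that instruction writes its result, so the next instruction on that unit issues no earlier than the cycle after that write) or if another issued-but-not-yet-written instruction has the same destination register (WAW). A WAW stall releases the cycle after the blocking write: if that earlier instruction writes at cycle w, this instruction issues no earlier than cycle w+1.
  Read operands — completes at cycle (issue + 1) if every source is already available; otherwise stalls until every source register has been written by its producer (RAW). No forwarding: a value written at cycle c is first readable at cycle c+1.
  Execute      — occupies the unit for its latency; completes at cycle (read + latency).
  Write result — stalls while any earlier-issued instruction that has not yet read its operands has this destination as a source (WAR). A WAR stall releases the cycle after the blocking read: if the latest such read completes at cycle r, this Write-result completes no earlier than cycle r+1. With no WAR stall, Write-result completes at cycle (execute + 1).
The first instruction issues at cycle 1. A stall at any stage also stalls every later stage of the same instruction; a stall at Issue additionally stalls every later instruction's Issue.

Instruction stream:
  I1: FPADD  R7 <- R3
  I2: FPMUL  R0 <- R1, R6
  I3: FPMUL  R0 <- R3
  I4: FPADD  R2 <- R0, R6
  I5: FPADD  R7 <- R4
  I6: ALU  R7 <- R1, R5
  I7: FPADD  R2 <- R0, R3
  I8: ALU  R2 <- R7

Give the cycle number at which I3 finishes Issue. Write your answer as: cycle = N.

[1] I1 issues→FPADD
[2] I1 reads; I2 issues→FPMUL
[3] I2 reads
[5] I1 exec-done
[6] I1 writes R7
[8] I2 exec-done
[9] I2 writes R0
[10] I3 issues→FPMUL
[11] I3 reads; I4 issues→FPADD
[16] I3 exec-done
[17] I3 writes R0
[18] I4 reads
[21] I4 exec-done
[22] I4 writes R2
[23] I5 issues→FPADD
[24] I5 reads
[27] I5 exec-done
[28] I5 writes R7
[29] I6 issues→ALU
[30] I6 reads; I7 issues→FPADD
[31] I6 exec-done; I7 reads
[32] I6 writes R7
[34] I7 exec-done
[35] I7 writes R2
[36] I8 issues→ALU
[37] I8 reads
[38] I8 exec-done
[39] I8 writes R2

cycle = 10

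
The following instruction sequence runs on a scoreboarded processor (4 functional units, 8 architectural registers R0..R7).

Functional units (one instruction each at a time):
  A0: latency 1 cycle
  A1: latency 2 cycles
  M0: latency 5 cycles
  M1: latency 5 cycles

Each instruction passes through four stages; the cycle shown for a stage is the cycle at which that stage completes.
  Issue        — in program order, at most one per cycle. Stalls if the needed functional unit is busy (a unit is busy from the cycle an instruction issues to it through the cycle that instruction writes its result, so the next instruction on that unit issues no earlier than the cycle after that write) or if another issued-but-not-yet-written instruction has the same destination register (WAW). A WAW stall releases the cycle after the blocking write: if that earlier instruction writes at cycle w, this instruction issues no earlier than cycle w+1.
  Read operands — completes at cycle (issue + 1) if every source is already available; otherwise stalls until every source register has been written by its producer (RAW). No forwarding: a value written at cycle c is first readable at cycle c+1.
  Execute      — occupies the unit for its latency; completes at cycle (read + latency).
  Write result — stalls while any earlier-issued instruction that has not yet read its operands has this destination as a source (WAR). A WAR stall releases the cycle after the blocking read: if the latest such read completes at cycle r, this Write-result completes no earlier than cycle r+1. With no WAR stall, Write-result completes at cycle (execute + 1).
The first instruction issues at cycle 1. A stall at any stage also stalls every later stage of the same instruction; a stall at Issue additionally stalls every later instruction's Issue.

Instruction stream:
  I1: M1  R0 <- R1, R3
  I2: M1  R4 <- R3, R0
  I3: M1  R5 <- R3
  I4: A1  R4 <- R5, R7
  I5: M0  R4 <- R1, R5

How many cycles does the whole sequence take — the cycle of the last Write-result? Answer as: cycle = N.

t=1  I1 dispatched to M1
t=2  I1 operands ready
t=7  I1 complete
t=8  R0←I1
t=9  I2 dispatched to M1
t=10  I2 operands ready
t=15  I2 complete
t=16  R4←I2
t=17  I3 dispatched to M1
t=18  I3 operands ready · I4 dispatched to A1
t=23  I3 complete
t=24  R5←I3
t=25  I4 operands ready
t=27  I4 complete
t=28  R4←I4
t=29  I5 dispatched to M0
t=30  I5 operands ready
t=35  I5 complete
t=36  R4←I5

cycle = 36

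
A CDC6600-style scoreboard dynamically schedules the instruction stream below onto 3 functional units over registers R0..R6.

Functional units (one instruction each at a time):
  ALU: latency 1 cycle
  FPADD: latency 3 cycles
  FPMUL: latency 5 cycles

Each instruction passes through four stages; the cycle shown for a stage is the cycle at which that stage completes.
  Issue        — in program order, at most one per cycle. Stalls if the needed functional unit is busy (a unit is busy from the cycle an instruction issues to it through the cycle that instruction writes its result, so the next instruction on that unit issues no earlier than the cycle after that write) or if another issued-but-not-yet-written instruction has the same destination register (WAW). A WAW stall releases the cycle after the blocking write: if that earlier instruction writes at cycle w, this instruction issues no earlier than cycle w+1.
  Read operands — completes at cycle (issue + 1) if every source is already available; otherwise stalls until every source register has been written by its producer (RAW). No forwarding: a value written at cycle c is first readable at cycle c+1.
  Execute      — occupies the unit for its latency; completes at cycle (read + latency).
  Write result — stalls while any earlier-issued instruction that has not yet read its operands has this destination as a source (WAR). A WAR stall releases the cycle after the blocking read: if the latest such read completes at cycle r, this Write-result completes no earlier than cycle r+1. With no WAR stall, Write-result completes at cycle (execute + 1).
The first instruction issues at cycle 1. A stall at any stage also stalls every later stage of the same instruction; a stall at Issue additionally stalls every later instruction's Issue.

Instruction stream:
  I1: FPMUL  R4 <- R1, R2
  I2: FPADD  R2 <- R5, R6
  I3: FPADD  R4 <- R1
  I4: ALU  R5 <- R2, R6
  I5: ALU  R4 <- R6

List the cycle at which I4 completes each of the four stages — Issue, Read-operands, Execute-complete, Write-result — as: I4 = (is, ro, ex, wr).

I1  is:1  ro:2  ex:7  wr:8
I2  is:2  ro:3  ex:6  wr:7
I3  is:9  ro:10  ex:13  wr:14  — WAW R4: wait I1 write@8
I4  is:10  ro:11  ex:12  wr:13
I5  is:15  ro:16  ex:17  wr:18  — WAW R4: wait I3 write@14

I4 = (10, 11, 12, 13)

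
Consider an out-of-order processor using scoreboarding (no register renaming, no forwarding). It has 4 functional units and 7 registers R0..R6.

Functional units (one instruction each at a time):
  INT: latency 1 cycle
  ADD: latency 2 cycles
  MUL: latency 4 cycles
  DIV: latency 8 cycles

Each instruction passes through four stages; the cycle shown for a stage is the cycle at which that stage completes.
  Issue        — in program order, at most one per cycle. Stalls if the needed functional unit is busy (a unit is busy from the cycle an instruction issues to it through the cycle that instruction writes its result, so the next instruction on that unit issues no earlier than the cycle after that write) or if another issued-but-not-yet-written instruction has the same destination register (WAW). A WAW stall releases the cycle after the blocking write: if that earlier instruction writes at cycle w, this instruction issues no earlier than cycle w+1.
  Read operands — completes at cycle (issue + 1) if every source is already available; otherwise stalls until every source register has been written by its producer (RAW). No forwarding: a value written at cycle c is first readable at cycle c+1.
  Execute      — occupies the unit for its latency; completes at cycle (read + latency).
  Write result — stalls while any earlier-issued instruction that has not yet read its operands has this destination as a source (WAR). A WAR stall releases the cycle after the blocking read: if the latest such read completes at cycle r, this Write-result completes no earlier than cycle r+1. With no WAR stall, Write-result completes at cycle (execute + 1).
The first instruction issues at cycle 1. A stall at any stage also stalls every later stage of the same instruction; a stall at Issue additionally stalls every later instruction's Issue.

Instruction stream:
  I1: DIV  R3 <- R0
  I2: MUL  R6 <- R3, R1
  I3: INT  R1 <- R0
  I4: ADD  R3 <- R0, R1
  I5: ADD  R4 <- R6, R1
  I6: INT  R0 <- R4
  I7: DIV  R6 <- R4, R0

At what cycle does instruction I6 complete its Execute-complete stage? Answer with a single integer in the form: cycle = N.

cycle = 24

[1] issue I1 (DIV)
[2] I1 read-ops · issue I2 (MUL)
[3] issue I3 (INT)
[4] I3 read-ops
[5] I3 finished on INT
[10] I1 finished on DIV
[11] I1→R3
[12] I2 read-ops · issue I4 (ADD)
[13] I3→R1
[14] I4 read-ops
[16] I2 finished on MUL · I4 finished on ADD
[17] I2→R6 · I4→R3
[18] issue I5 (ADD)
[19] I5 read-ops · issue I6 (INT)
[20] issue I7 (DIV)
[21] I5 finished on ADD
[22] I5→R4
[23] I6 read-ops
[24] I6 finished on INT
[25] I6→R0
[26] I7 read-ops
[34] I7 finished on DIV
[35] I7→R6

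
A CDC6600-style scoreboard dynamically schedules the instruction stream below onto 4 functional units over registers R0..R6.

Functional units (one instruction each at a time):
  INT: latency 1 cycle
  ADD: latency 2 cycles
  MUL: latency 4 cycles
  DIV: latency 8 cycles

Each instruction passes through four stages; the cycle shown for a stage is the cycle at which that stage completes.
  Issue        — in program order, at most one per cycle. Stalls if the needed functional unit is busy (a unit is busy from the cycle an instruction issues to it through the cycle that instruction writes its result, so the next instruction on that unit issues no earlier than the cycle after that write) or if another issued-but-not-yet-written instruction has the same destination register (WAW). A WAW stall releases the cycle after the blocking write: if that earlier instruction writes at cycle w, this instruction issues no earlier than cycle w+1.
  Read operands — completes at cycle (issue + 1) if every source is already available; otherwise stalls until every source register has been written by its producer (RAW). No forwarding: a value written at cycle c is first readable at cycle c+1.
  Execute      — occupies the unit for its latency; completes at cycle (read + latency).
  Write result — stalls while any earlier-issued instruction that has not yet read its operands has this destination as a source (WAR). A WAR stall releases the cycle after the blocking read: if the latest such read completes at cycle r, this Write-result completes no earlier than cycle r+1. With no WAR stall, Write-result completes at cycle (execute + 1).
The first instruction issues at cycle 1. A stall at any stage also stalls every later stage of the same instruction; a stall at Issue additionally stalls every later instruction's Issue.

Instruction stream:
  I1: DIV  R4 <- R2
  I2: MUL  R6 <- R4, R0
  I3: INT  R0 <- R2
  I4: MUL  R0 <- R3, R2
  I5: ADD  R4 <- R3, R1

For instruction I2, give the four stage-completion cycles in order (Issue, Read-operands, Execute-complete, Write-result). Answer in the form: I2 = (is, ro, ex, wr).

1) issue 1, read 2, done 10, write 11
2) issue 2, read 12, done 16, write 17  <RAW R4: wait I1 write@11>
3) issue 3, read 4, done 5, write 13  <WAR R0: wait I2 read@12>
4) issue 18, read 19, done 23, write 24  <struct: MUL busy until I2 writes@17>
5) issue 19, read 20, done 22, write 23

I2 = (2, 12, 16, 17)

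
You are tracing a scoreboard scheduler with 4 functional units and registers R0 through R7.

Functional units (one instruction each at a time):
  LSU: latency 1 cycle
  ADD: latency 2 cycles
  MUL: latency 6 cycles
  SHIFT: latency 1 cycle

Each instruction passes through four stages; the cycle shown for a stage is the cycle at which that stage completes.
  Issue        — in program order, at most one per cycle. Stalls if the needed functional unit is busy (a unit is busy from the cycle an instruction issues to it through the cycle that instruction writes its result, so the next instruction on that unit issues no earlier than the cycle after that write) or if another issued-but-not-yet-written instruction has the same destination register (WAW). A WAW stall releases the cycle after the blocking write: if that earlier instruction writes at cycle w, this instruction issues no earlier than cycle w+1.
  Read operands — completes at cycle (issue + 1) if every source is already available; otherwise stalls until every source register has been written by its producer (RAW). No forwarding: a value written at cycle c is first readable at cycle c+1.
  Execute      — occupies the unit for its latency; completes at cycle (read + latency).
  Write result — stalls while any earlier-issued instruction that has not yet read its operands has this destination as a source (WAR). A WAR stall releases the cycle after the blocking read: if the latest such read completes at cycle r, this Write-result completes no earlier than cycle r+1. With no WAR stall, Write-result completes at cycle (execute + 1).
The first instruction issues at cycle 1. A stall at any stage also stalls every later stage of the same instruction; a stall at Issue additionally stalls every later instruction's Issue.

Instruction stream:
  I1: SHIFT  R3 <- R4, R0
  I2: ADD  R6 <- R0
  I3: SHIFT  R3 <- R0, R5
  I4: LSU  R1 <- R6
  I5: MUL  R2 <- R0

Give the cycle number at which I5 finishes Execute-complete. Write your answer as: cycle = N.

cycle = 14

[1] I1 issues→SHIFT
[2] I1 reads, I2 issues→ADD
[3] I1 exec-done, I2 reads
[4] I1 writes R3
[5] I2 exec-done, I3 issues→SHIFT
[6] I2 writes R6, I3 reads, I4 issues→LSU
[7] I3 exec-done, I4 reads, I5 issues→MUL
[8] I3 writes R3, I4 exec-done, I5 reads
[9] I4 writes R1
[14] I5 exec-done
[15] I5 writes R2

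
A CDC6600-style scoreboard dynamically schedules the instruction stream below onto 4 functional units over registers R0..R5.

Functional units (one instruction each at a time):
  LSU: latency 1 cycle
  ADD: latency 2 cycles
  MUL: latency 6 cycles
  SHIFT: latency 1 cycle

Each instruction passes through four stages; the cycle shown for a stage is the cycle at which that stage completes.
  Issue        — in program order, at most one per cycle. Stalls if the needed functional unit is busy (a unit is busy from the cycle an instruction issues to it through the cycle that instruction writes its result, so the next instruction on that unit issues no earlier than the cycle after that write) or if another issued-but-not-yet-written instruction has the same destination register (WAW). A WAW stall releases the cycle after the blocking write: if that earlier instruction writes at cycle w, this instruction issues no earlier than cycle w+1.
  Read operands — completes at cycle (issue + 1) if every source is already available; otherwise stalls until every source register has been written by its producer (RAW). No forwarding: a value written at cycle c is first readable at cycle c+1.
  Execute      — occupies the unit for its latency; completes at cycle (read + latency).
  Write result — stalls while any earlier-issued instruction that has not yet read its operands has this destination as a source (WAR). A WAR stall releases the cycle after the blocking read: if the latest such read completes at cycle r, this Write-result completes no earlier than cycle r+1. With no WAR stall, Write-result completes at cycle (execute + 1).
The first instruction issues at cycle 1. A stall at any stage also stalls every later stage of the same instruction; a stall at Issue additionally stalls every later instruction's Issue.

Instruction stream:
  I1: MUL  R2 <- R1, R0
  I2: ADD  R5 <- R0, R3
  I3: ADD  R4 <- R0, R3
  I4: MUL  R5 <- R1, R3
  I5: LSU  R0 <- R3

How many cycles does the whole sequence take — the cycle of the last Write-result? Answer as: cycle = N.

cycle = 18

[I1] 1/2/8/9
[I2] 2/3/5/6
[I3] 7/8/10/11  (struct: ADD busy until I2 writes@6)
[I4] 10/11/17/18  (struct: MUL busy until I1 writes@9)
[I5] 11/12/13/14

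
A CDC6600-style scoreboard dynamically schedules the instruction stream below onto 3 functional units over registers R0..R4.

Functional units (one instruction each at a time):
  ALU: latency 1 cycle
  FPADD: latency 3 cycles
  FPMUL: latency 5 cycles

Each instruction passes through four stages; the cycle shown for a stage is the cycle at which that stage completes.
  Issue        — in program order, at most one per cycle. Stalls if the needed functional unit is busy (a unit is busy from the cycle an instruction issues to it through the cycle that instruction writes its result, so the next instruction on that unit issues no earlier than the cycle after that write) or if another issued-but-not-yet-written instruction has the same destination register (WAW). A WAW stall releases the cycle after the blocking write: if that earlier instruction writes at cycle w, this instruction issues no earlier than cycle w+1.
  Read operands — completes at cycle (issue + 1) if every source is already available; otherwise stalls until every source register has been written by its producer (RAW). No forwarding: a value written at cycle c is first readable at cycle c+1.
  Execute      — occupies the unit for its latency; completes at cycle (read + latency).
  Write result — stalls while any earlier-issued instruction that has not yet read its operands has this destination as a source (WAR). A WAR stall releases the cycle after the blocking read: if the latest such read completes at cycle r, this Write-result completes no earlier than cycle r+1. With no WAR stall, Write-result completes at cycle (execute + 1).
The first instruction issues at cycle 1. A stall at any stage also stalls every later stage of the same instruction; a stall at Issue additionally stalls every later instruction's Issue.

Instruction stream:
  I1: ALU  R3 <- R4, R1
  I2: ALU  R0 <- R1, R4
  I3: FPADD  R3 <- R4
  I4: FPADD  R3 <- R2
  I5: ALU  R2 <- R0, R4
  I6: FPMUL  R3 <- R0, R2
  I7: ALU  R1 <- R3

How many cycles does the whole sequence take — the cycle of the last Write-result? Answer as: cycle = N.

c1: I1 issues→ALU
c2: I1 reads
c3: I1 exec-done
c4: I1 writes R3
c5: I2 issues→ALU
c6: I2 reads · I3 issues→FPADD
c7: I2 exec-done · I3 reads
c8: I2 writes R0
c10: I3 exec-done
c11: I3 writes R3
c12: I4 issues→FPADD
c13: I4 reads · I5 issues→ALU
c14: I5 reads
c15: I5 exec-done
c16: I4 exec-done · I5 writes R2
c17: I4 writes R3
c18: I6 issues→FPMUL
c19: I6 reads · I7 issues→ALU
c24: I6 exec-done
c25: I6 writes R3
c26: I7 reads
c27: I7 exec-done
c28: I7 writes R1

cycle = 28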